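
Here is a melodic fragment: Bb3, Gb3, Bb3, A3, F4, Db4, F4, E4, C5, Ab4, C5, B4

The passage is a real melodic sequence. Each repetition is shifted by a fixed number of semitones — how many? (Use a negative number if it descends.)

Unit = 4 notes; the statements start on Bb3, F4, C5, moving up a 5th each time.
Bb3 to F4 spans +7 semitones.

7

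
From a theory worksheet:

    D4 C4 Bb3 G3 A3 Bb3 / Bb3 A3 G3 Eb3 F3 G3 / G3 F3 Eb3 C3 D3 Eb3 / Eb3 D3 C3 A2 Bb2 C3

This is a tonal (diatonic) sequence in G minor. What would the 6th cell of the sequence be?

A2 G2 F2 D2 Eb2 F2

With a 6-note motive the entries are D4, Bb3, G3, Eb3, each down a 3rd from the previous.
Extending down a 3rd: C3 → A2.
So cell 6 is A2 G2 F2 D2 Eb2 F2.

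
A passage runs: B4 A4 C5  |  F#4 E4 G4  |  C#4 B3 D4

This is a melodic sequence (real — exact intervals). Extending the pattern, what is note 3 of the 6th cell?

B2

With 3-note cells, note 3 of each statement runs C5, G4, D4.
Carrying that down a 4th forward: A3 → E3 → B2.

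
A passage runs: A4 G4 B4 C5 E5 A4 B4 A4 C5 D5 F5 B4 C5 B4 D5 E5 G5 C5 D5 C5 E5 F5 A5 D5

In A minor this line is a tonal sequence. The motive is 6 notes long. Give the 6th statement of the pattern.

F5 E5 G5 A5 C6 F5

Taking 6-note groups, the heads are A4, B4, C5, D5: the pattern moves up a 2nd.
Carrying on: E5 → F5.
Statement 6 starts on F5 and keeps the same diatonic contour: F5 E5 G5 A5 C6 F5.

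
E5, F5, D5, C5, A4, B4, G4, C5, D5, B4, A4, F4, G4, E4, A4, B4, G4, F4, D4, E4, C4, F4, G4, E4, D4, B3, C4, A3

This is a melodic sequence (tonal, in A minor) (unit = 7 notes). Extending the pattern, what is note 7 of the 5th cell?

With 7-note cells, note 7 of each statement runs G4, E4, C4, A3.
From A3, down a 3rd gives F3.

F3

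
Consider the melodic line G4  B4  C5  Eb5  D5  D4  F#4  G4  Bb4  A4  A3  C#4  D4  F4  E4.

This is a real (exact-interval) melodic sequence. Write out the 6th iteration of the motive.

F#2 A#2 B2 D3 C#3

The 5-note cells begin on G4, D4, A3 — each down a 4th from the last.
Carrying on: E3 → B2 → F#2.
So cell 6 is F#2 A#2 B2 D3 C#3.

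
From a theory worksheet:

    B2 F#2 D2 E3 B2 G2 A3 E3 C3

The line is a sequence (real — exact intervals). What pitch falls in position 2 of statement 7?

Grouping in 3s, the 2nd note of each cell is F#2, B2, E3.
Each moves up a 4th. Continuing: A3 → D4 → G4 → C5.

C5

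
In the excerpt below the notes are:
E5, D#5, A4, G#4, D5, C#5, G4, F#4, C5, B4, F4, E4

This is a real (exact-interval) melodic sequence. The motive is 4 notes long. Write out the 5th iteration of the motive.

Ab4 G4 Db4 C4

With a 4-note motive the entries are E5, D5, C5, each down a 2nd from the previous.
Extending down a 2nd: Bb4 → Ab4.
Statement 5 starts on Ab4 and keeps the same exact contour: Ab4 G4 Db4 C4.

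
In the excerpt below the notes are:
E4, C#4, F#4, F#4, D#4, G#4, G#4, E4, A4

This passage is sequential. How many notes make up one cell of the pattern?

9 notes total. Splitting into 3 groups of 3:
E4 C#4 F#4 | F#4 D#4 G#4 | G#4 E4 A4
That's a consistent up a 2nd shift per cell, and no other grouping gives one.

3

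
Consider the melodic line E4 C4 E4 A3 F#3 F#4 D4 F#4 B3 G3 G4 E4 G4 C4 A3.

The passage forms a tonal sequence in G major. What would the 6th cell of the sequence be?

C5 A4 C5 F#4 D4

The 5-note cells begin on E4, F#4, G4 — each up a 2nd from the last.
Extending up a 2nd: A4 → B4 → C5.
So cell 6 is C5 A4 C5 F#4 D4.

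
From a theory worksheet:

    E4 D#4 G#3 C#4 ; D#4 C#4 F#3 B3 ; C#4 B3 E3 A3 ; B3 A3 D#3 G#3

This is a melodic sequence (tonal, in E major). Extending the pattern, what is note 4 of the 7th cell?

D#3

The unit is 4 notes. Position-4 pitches of the 4 shown cells: C#4, B3, A3, G#3.
Carrying that down a 2nd forward: F#3 → E3 → D#3.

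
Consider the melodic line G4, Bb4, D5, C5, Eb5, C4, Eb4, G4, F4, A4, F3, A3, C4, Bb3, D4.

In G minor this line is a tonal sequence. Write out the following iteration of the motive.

Bb2 D3 F3 Eb3 G3

Unit = 5 notes; the statements start on G4, C4, F3, moving down a 5th each time.
Statement 4 starts on Bb2 and keeps the same diatonic contour: Bb2 D3 F3 Eb3 G3.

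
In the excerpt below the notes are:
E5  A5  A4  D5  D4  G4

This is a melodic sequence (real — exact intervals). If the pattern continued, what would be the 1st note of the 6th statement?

F2

With 2-note cells, note 1 of each statement runs E5, A4, D4.
Carrying that down a 5th forward: G3 → C3 → F2.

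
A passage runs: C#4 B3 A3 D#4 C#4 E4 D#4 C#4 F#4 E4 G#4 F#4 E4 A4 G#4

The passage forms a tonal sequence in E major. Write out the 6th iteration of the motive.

F#5 E5 D#5 G#5 F#5

Unit = 5 notes; the statements start on C#4, E4, G#4, moving up a 3rd each time.
Extending up a 3rd: B4 → D#5 → F#5.
So cell 6 is F#5 E5 D#5 G#5 F#5.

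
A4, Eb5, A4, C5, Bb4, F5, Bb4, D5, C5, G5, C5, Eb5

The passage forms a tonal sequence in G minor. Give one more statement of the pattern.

Unit = 4 notes; the statements start on A4, Bb4, C5, moving up a 2nd each time.
Statement 4 starts on D5 and keeps the same diatonic contour: D5 A5 D5 F5.

D5 A5 D5 F5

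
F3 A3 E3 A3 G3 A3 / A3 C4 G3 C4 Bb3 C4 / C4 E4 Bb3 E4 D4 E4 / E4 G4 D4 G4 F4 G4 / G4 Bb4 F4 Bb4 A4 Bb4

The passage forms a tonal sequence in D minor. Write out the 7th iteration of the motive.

D5 F5 C5 F5 E5 F5

Unit = 6 notes; the statements start on F3, A3, C4, E4, G4, moving up a 3rd each time.
Extending up a 3rd: Bb4 → D5.
So cell 7 is D5 F5 C5 F5 E5 F5.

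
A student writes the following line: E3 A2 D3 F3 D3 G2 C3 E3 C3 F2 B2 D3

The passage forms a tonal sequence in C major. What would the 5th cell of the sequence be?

A2 D2 G2 B2

Unit = 4 notes; the statements start on E3, D3, C3, moving down a 2nd each time.
Extending down a 2nd: B2 → A2.
From A2 the diatonic shape gives A2 D2 G2 B2.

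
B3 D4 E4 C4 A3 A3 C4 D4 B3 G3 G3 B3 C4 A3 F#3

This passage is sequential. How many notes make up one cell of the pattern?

5

Try groups of 5 (3 cells in 15 notes):
B3 D4 E4 C4 A3 | A3 C4 D4 B3 G3 | G3 B3 C4 A3 F#3
Each cell is the previous one down a 2nd — so the unit is 5 notes.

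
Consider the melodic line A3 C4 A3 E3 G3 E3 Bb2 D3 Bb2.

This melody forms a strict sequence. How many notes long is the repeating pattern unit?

There are 9 notes; a 3-note unit gives 3 cells:
A3 C4 A3 | E3 G3 E3 | Bb2 D3 Bb2
Every group is a transposition down a 4th of the one before; no shorter unit works.

3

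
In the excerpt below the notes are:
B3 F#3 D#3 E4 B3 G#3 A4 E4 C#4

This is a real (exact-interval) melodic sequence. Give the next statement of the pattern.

D5 A4 F#4

Taking 3-note groups, the heads are B3, E4, A4: the pattern moves up a 4th.
Statement 4 starts on D5 and keeps the same exact contour: D5 A4 F#4.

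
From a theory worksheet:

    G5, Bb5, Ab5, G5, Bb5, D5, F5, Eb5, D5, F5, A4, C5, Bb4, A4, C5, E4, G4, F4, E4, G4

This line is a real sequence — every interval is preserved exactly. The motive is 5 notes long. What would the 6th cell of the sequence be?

F#3 A3 G3 F#3 A3

Taking 5-note groups, the heads are G5, D5, A4, E4: the pattern moves down a 4th.
Extending down a 4th: B3 → F#3.
So cell 6 is F#3 A3 G3 F#3 A3.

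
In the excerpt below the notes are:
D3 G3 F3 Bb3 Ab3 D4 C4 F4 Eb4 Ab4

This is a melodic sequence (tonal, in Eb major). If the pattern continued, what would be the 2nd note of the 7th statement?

The unit is 2 notes. Position-2 pitches of the 5 shown cells: G3, Bb3, D4, F4, Ab4.
Extending up a 3rd: C5 → Eb5.

Eb5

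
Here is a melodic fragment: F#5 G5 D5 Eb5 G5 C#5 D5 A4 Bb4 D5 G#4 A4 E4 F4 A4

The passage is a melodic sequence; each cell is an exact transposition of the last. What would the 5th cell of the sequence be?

Unit = 5 notes; the statements start on F#5, C#5, G#4, moving down a 4th each time.
Extending down a 4th: D#4 → A#3.
So cell 5 is A#3 B3 F#3 G3 B3.

A#3 B3 F#3 G3 B3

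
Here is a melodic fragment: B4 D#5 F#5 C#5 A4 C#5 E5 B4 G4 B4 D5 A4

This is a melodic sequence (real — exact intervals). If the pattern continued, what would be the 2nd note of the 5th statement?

The unit is 4 notes. Position-2 pitches of the 3 shown cells: D#5, C#5, B4.
Carrying that down a 2nd forward: A4 → G4.

G4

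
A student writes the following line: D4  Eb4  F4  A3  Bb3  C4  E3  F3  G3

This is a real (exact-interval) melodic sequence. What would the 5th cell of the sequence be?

F#2 G2 A2

The 3-note cells begin on D4, A3, E3 — each down a 4th from the last.
Continuing the starts: B2 → F#2.
From F#2 the exact shape gives F#2 G2 A2.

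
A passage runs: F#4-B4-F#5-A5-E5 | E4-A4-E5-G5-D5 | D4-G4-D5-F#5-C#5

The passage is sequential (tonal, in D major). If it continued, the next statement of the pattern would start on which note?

The 5-note cells begin on F#4, E4, D4 — each down a 2nd from the last.
One more step down a 2nd gives C#4.

C#4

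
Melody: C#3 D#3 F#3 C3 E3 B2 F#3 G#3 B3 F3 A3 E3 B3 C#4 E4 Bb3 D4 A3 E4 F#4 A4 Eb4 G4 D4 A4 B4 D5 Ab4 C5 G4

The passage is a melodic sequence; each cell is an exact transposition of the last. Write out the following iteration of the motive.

Unit = 6 notes; the statements start on C#3, F#3, B3, E4, A4, moving up a 4th each time.
From D5 the exact shape gives D5 E5 G5 Db5 F5 C5.

D5 E5 G5 Db5 F5 C5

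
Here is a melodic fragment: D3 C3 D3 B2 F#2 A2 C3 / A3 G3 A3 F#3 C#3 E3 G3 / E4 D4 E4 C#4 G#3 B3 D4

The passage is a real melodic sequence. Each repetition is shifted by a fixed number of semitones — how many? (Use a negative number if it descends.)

7

The 7-note cells begin on D3, A3, E4 — each up a 5th from the last.
D3→A3 is 57 − 50 = 7 semitones.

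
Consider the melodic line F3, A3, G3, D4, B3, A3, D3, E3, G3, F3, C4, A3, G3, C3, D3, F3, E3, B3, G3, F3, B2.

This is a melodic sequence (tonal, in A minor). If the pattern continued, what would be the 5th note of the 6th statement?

D3

With 7-note cells, note 5 of each statement runs B3, A3, G3.
Each moves down a 2nd. Continuing: F3 → E3 → D3.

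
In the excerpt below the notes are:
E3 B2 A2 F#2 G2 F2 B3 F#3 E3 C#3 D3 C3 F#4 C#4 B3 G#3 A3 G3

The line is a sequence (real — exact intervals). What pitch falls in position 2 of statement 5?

D#5

The unit is 6 notes. Position-2 pitches of the 3 shown cells: B2, F#3, C#4.
Carrying that up a 5th forward: G#4 → D#5.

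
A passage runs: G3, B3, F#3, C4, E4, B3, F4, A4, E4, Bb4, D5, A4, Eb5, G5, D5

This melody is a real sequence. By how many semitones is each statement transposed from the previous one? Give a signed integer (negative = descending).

5

With a 3-note motive the entries are G3, C4, F4, Bb4, Eb5, each up a 4th from the previous.
G3 to C4 spans +5 semitones.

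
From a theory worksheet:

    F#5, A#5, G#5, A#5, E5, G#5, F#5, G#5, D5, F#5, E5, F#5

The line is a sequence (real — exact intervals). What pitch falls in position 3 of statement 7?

Ab4

Grouping in 4s, the 3rd note of each cell is G#5, F#5, E5.
Extending down a 2nd: D5 → C5 → Bb4 → Ab4.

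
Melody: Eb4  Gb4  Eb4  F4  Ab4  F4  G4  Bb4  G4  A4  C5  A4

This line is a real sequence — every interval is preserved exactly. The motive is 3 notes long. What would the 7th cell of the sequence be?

The 3-note cells begin on Eb4, F4, G4, A4 — each up a 2nd from the last.
Continuing the starts: B4 → C#5 → D#5.
From D#5 the exact shape gives D#5 F#5 D#5.

D#5 F#5 D#5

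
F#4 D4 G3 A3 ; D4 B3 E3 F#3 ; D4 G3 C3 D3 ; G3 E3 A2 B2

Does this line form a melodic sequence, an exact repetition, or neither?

Note 1 of cell 3 is D4; if this were a sequence it would be B3. No unit length gives a consistent transposition pattern.

neither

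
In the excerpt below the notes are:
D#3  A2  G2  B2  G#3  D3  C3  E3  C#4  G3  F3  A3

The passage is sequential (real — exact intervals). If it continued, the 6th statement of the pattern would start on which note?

Taking 4-note groups, the heads are D#3, G#3, C#4: the pattern moves up a 4th.
Continuing: F#4 → B4 → E5. Statement 6 starts on E5.

E5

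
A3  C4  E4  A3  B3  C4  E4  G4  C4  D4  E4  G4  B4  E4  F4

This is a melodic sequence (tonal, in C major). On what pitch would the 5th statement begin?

Unit = 5 notes; the statements start on A3, C4, E4, moving up a 3rd each time.
Continuing: G4 → B4. Statement 5 starts on B4.

B4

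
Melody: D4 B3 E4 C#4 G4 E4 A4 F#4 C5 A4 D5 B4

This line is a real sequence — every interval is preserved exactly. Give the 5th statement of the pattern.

Bb5 G5 C6 A5

The 4-note cells begin on D4, G4, C5 — each up a 4th from the last.
Continuing the starts: F5 → Bb5.
Statement 5 starts on Bb5 and keeps the same exact contour: Bb5 G5 C6 A5.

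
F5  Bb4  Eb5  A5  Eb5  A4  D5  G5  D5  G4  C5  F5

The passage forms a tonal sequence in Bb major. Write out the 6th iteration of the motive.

A4 D4 G4 C5

With a 4-note motive the entries are F5, Eb5, D5, each down a 2nd from the previous.
Extending down a 2nd: C5 → Bb4 → A4.
Statement 6 starts on A4 and keeps the same diatonic contour: A4 D4 G4 C5.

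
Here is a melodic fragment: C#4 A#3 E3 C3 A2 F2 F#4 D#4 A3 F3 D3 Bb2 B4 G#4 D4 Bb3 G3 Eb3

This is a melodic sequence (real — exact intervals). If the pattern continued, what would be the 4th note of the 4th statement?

Eb4

The unit is 6 notes. Position-4 pitches of the 3 shown cells: C3, F3, Bb3.
Each moves up a 4th; the next is Eb4.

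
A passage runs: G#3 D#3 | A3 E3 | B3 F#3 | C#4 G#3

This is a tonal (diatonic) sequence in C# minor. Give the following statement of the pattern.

The 2-note cells begin on G#3, A3, B3, C#4 — each up a 2nd from the last.
From D#4 the diatonic shape gives D#4 A3.

D#4 A3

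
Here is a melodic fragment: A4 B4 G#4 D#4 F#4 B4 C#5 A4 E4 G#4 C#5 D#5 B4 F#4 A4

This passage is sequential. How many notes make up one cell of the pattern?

There are 15 notes; a 5-note unit gives 3 cells:
A4 B4 G#4 D#4 F#4 | B4 C#5 A4 E4 G#4 | C#5 D#5 B4 F#4 A4
Every group is a transposition up a 2nd of the one before; no shorter unit works.

5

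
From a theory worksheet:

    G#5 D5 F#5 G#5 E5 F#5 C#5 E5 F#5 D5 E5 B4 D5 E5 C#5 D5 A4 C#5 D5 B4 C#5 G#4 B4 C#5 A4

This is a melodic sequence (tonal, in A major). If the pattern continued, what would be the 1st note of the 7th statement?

The unit is 5 notes. Position-1 pitches of the 5 shown cells: G#5, F#5, E5, D5, C#5.
Carrying that down a 2nd forward: B4 → A4.

A4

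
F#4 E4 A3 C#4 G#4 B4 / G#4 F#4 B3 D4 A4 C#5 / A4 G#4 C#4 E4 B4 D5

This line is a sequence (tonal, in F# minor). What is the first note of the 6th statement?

D5

Unit = 6 notes; the statements start on F#4, G#4, A4, moving up a 2nd each time.
Continuing: B4 → C#5 → D5. Statement 6 starts on D5.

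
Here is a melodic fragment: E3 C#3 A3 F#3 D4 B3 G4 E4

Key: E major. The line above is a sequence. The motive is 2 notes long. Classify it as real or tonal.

real

Each cell has the same semitone pattern (-3,) — intervals are preserved exactly.
And D4 lies outside E major, so the sequence is real rather than tonal.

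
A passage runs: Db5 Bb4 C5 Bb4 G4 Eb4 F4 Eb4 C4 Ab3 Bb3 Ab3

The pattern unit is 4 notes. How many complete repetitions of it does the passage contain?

12 notes in groups of 4 gives 12/4 = 3 statements.
Starts: Db5, G4, C4 — each down a 5th.

3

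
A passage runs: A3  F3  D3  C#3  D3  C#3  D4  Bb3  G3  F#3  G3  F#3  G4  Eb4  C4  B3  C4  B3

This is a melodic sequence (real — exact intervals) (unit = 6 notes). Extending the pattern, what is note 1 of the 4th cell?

The unit is 6 notes. Position-1 pitches of the 3 shown cells: A3, D4, G4.
From G4, up a 4th gives C5.

C5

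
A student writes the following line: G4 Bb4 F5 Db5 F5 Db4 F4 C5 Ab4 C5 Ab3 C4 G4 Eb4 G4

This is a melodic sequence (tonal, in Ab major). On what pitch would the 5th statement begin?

Unit = 5 notes; the statements start on G4, Db4, Ab3, moving down a 4th each time.
Extending the heads down a 4th: Eb3 → Bb2.

Bb2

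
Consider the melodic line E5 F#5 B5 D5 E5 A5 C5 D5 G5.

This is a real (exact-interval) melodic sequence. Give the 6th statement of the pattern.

Unit = 3 notes; the statements start on E5, D5, C5, moving down a 2nd each time.
Extending down a 2nd: Bb4 → Ab4 → Gb4.
From Gb4 the exact shape gives Gb4 Ab4 Db5.

Gb4 Ab4 Db5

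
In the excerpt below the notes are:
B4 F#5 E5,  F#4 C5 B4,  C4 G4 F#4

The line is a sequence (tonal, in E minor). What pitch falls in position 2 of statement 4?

With 3-note cells, note 2 of each statement runs F#5, C5, G4.
Each moves down a 4th; the next is D4.

D4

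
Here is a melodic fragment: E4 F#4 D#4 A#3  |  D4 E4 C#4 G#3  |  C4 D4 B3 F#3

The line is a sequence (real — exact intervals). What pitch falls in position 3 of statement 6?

F3

The unit is 4 notes. Position-3 pitches of the 3 shown cells: D#4, C#4, B3.
Each moves down a 2nd. Continuing: A3 → G3 → F3.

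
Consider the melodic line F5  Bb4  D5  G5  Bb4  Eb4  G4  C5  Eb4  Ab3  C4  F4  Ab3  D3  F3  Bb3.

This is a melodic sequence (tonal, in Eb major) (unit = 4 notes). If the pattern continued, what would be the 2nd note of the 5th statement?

Grouping in 4s, the 2nd note of each cell is Bb4, Eb4, Ab3, D3.
From D3, down a 5th gives G2.

G2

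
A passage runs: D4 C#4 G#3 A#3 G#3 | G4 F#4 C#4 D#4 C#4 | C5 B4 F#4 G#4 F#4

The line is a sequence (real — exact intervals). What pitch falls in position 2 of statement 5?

A5

Grouping in 5s, the 2nd note of each cell is C#4, F#4, B4.
Extending up a 4th: E5 → A5.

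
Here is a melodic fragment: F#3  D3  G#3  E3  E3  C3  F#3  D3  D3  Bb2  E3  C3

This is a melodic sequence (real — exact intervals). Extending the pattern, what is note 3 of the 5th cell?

The unit is 4 notes. Position-3 pitches of the 3 shown cells: G#3, F#3, E3.
Carrying that down a 2nd forward: D3 → C3.

C3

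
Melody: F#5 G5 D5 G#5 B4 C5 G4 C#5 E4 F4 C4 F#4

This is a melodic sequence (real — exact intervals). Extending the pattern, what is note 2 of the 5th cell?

With 4-note cells, note 2 of each statement runs G5, C5, F4.
Each moves down a 5th. Continuing: Bb3 → Eb3.

Eb3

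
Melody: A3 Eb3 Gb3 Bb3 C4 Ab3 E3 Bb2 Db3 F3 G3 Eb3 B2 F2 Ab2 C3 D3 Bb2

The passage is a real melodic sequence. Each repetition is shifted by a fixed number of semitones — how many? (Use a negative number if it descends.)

-5

With a 6-note motive the entries are A3, E3, B2, each down a 4th from the previous.
A3→E3 is 52 − 57 = -5 semitones.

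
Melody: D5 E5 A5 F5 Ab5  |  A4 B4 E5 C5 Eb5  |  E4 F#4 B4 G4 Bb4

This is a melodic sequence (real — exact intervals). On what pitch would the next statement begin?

B3

Unit = 5 notes; the statements start on D5, A4, E4, moving down a 4th each time.
One more step down a 4th gives B3.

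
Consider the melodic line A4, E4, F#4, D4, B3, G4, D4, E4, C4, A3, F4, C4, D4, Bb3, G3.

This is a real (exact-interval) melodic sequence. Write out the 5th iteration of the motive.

Db4 Ab3 Bb3 Gb3 Eb3

Taking 5-note groups, the heads are A4, G4, F4: the pattern moves down a 2nd.
Carrying on: Eb4 → Db4.
From Db4 the exact shape gives Db4 Ab3 Bb3 Gb3 Eb3.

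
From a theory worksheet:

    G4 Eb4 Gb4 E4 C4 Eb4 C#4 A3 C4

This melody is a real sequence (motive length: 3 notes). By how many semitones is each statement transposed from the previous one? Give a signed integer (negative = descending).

Unit = 3 notes; the statements start on G4, E4, C#4, moving down a 3rd each time.
Counting half-steps from G4 to E4: -3.

-3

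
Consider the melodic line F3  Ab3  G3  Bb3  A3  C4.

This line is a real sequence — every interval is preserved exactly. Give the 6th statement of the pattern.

Taking 2-note groups, the heads are F3, G3, A3: the pattern moves up a 2nd.
Continuing the starts: B3 → C#4 → D#4.
Statement 6 starts on D#4 and keeps the same exact contour: D#4 F#4.

D#4 F#4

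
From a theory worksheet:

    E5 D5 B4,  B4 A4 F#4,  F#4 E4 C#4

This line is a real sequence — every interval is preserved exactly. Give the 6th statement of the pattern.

D#3 C#3 A#2

With a 3-note motive the entries are E5, B4, F#4, each down a 4th from the previous.
Extending down a 4th: C#4 → G#3 → D#3.
Statement 6 starts on D#3 and keeps the same exact contour: D#3 C#3 A#2.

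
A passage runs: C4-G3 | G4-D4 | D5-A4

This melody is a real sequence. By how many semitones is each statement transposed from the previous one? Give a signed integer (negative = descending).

Unit = 2 notes; the statements start on C4, G4, D5, moving up a 5th each time.
C4→G4 is 67 − 60 = 7 semitones.

7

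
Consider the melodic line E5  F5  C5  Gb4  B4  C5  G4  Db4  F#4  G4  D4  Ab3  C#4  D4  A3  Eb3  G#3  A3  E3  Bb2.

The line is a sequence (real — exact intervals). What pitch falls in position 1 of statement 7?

A#2

With 4-note cells, note 1 of each statement runs E5, B4, F#4, C#4, G#3.
Extending down a 4th: D#3 → A#2.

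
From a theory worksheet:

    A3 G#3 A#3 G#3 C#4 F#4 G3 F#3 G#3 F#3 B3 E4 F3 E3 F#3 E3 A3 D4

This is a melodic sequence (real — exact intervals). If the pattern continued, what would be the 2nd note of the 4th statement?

With 6-note cells, note 2 of each statement runs G#3, F#3, E3.
One more down a 2nd gives D3.

D3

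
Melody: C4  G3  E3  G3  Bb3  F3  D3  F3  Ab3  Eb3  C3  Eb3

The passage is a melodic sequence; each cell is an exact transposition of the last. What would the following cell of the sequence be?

With a 4-note motive the entries are C4, Bb3, Ab3, each down a 2nd from the previous.
From Gb3 the exact shape gives Gb3 Db3 Bb2 Db3.

Gb3 Db3 Bb2 Db3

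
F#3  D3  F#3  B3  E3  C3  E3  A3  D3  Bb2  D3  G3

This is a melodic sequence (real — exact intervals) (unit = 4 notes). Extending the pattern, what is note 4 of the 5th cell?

Eb3

Grouping in 4s, the 4th note of each cell is B3, A3, G3.
Carrying that down a 2nd forward: F3 → Eb3.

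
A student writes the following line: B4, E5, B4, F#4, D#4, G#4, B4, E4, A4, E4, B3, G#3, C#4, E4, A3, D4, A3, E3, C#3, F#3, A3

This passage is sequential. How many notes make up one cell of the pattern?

7

There are 21 notes; a 7-note unit gives 3 cells:
B4 E5 B4 F#4 D#4 G#4 B4 | E4 A4 E4 B3 G#3 C#4 E4 | A3 D4 A3 E3 C#3 F#3 A3
That's a consistent down a 5th shift per cell, and no other grouping gives one.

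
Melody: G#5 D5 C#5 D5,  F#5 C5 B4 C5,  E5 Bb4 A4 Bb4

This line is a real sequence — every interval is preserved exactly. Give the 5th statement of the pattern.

C5 Gb4 F4 Gb4

The 4-note cells begin on G#5, F#5, E5 — each down a 2nd from the last.
Carrying on: D5 → C5.
Statement 5 starts on C5 and keeps the same exact contour: C5 Gb4 F4 Gb4.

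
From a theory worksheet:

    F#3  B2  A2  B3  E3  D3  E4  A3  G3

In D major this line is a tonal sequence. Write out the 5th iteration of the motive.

Unit = 3 notes; the statements start on F#3, B3, E4, moving up a 4th each time.
Continuing the starts: A4 → D5.
So cell 5 is D5 G4 F#4.

D5 G4 F#4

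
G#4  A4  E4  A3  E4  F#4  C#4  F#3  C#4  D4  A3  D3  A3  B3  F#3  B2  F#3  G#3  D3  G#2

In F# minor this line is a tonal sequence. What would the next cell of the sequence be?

D3 E3 B2 E2

Taking 4-note groups, the heads are G#4, E4, C#4, A3, F#3: the pattern moves down a 3rd.
From D3 the diatonic shape gives D3 E3 B2 E2.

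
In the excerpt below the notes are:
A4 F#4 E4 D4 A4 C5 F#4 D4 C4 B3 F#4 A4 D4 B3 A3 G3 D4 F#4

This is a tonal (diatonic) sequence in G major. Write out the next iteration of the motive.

With a 6-note motive the entries are A4, F#4, D4, each down a 3rd from the previous.
From B3 the diatonic shape gives B3 G3 F#3 E3 B3 D4.

B3 G3 F#3 E3 B3 D4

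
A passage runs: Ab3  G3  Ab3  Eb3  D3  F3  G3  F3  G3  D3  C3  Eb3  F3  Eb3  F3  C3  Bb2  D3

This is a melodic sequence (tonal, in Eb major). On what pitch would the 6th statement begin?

C3

The 6-note cells begin on Ab3, G3, F3 — each down a 2nd from the last.
Extending the heads down a 2nd: Eb3 → D3 → C3.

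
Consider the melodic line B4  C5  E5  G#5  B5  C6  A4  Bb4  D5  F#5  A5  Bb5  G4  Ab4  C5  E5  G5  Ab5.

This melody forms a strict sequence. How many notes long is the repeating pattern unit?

There are 18 notes; a 6-note unit gives 3 cells:
B4 C5 E5 G#5 B5 C6 | A4 Bb4 D5 F#5 A5 Bb5 | G4 Ab4 C5 E5 G5 Ab5
That's a consistent down a 2nd shift per cell, and no other grouping gives one.

6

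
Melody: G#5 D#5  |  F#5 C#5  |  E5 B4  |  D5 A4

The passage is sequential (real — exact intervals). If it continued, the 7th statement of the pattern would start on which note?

The 2-note cells begin on G#5, F#5, E5, D5 — each down a 2nd from the last.
Continuing: C5 → Bb4 → Ab4. Statement 7 starts on Ab4.

Ab4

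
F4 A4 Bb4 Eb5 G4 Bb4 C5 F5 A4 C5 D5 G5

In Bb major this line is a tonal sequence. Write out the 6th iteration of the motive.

Taking 4-note groups, the heads are F4, G4, A4: the pattern moves up a 2nd.
Extending up a 2nd: Bb4 → C5 → D5.
From D5 the diatonic shape gives D5 F5 G5 C6.

D5 F5 G5 C6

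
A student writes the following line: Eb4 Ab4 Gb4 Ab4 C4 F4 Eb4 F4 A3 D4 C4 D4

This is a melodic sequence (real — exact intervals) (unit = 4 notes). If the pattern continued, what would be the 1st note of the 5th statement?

With 4-note cells, note 1 of each statement runs Eb4, C4, A3.
Each moves down a 3rd. Continuing: F#3 → D#3.

D#3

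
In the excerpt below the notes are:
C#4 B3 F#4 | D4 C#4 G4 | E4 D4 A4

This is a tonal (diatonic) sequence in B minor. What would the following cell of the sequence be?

Unit = 3 notes; the statements start on C#4, D4, E4, moving up a 2nd each time.
Statement 4 starts on F#4 and keeps the same diatonic contour: F#4 E4 B4.

F#4 E4 B4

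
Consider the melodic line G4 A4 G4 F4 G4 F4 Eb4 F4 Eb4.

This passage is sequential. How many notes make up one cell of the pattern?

9 notes total. Splitting into 3 groups of 3:
G4 A4 G4 | F4 G4 F4 | Eb4 F4 Eb4
Every group is a transposition down a 2nd of the one before; no shorter unit works.

3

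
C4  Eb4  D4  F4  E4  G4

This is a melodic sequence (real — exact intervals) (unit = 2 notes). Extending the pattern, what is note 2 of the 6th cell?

Grouping in 2s, the 2nd note of each cell is Eb4, F4, G4.
Each moves up a 2nd. Continuing: A4 → B4 → C#5.

C#5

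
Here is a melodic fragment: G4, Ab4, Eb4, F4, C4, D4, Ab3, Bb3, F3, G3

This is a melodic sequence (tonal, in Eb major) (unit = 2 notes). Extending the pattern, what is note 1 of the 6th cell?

The unit is 2 notes. Position-1 pitches of the 5 shown cells: G4, Eb4, C4, Ab3, F3.
One more down a 3rd gives D3.

D3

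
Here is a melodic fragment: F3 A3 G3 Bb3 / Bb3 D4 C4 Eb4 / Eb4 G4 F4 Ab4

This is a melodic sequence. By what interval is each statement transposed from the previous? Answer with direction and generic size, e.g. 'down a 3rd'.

The 4-note cells begin on F3, Bb3, Eb4 — each up a 4th from the last.
F3 to Bb3 is up a 4th.

up a 4th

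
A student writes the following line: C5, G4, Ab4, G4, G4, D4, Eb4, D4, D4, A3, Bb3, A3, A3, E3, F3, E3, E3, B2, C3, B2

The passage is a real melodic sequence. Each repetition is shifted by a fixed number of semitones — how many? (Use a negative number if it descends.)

-5

Unit = 4 notes; the statements start on C5, G4, D4, A3, E3, moving down a 4th each time.
Counting half-steps from C5 to G4: -5.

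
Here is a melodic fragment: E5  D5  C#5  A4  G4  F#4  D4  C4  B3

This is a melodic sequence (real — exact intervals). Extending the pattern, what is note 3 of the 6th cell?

Grouping in 3s, the 3rd note of each cell is C#5, F#4, B3.
Each moves down a 5th. Continuing: E3 → A2 → D2.

D2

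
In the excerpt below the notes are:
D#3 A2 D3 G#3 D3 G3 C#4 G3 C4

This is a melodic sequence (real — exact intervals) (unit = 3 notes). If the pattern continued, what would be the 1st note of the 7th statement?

With 3-note cells, note 1 of each statement runs D#3, G#3, C#4.
Each moves up a 4th. Continuing: F#4 → B4 → E5 → A5.

A5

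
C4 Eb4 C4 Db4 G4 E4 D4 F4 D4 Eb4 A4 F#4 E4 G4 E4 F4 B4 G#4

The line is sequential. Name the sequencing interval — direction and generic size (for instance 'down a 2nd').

up a 2nd

Unit = 6 notes; the statements start on C4, D4, E4, moving up a 2nd each time.
From C4 to D4: up a 2nd.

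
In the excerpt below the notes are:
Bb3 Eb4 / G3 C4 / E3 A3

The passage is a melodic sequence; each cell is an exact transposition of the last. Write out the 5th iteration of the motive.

A#2 D#3

The 2-note cells begin on Bb3, G3, E3 — each down a 3rd from the last.
Carrying on: C#3 → A#2.
Statement 5 starts on A#2 and keeps the same exact contour: A#2 D#3.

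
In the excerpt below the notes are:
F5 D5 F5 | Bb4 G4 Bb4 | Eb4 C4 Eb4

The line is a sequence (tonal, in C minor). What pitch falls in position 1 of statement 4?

Ab3

Grouping in 3s, the 1st note of each cell is F5, Bb4, Eb4.
From Eb4, down a 5th gives Ab3.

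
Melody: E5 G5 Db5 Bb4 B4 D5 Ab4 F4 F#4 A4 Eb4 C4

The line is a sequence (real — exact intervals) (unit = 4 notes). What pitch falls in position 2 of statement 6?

F#3

Grouping in 4s, the 2nd note of each cell is G5, D5, A4.
Each moves down a 4th. Continuing: E4 → B3 → F#3.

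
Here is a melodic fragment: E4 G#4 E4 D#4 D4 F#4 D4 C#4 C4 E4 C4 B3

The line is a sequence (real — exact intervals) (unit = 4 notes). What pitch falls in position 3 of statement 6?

With 4-note cells, note 3 of each statement runs E4, D4, C4.
Extending down a 2nd: Bb3 → Ab3 → Gb3.

Gb3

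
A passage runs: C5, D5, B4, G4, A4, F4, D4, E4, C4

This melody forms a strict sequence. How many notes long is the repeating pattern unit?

Try groups of 3 (3 cells in 9 notes):
C5 D5 B4 | G4 A4 F4 | D4 E4 C4
Each cell is the previous one down a 4th — so the unit is 3 notes.

3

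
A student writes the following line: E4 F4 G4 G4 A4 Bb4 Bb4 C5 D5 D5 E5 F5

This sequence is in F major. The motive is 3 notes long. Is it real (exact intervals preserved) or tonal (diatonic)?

Every note is diatonic to F major.
Cell 1 has +1 semitones from note 1 to 2, but cell 2 has +2 — the interval quality changes while the contour stays the same, which is the hallmark of a tonal sequence.

tonal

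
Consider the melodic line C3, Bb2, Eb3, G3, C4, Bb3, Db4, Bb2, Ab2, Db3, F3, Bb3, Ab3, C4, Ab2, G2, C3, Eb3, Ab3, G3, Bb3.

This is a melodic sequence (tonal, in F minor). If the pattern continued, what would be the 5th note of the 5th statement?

Grouping in 7s, the 5th note of each cell is C4, Bb3, Ab3.
Extending down a 2nd: G3 → F3.

F3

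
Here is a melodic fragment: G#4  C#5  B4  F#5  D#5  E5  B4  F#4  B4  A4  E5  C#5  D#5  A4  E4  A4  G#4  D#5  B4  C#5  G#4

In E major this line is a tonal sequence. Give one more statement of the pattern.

D#4 G#4 F#4 C#5 A4 B4 F#4

The 7-note cells begin on G#4, F#4, E4 — each down a 2nd from the last.
From D#4 the diatonic shape gives D#4 G#4 F#4 C#5 A4 B4 F#4.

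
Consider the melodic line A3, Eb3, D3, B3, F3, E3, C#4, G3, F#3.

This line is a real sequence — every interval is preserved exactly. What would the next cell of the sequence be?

D#4 A3 G#3

With a 3-note motive the entries are A3, B3, C#4, each up a 2nd from the previous.
So cell 4 is D#4 A3 G#3.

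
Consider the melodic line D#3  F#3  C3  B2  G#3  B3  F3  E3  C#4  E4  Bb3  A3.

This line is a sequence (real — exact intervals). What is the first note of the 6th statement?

E5

Taking 4-note groups, the heads are D#3, G#3, C#4: the pattern moves up a 4th.
Extending the heads up a 4th: F#4 → B4 → E5.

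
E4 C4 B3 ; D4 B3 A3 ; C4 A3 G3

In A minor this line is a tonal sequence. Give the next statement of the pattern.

Unit = 3 notes; the statements start on E4, D4, C4, moving down a 2nd each time.
From B3 the diatonic shape gives B3 G3 F3.

B3 G3 F3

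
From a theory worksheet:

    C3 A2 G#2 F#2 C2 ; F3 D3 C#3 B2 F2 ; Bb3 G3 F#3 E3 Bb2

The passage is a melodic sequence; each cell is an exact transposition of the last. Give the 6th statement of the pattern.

Db5 Bb4 A4 G4 Db4

Taking 5-note groups, the heads are C3, F3, Bb3: the pattern moves up a 4th.
Carrying on: Eb4 → Ab4 → Db5.
Statement 6 starts on Db5 and keeps the same exact contour: Db5 Bb4 A4 G4 Db4.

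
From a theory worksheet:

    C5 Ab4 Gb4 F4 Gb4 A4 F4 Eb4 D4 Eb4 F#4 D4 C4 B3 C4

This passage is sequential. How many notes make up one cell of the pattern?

Try groups of 5 (3 cells in 15 notes):
C5 Ab4 Gb4 F4 Gb4 | A4 F4 Eb4 D4 Eb4 | F#4 D4 C4 B3 C4
Each cell is the previous one down a 3rd — so the unit is 5 notes.

5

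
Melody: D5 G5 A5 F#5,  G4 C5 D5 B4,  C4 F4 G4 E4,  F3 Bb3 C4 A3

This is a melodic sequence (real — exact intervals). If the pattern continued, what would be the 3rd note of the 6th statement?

The unit is 4 notes. Position-3 pitches of the 4 shown cells: A5, D5, G4, C4.
Carrying that down a 5th forward: F3 → Bb2.

Bb2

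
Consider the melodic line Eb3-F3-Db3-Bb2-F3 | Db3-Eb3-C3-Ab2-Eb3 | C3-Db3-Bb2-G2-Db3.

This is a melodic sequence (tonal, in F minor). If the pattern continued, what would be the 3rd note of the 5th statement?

Grouping in 5s, the 3rd note of each cell is Db3, C3, Bb2.
Extending down a 2nd: Ab2 → G2.

G2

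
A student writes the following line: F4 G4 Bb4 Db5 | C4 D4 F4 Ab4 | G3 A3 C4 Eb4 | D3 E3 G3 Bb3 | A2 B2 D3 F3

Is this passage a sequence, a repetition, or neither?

sequence

Each 4-note cell is the previous one transposed down a 4th.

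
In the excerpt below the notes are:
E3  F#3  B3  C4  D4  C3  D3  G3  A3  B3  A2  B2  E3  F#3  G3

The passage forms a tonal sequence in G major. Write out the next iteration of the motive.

F#2 G2 C3 D3 E3

Unit = 5 notes; the statements start on E3, C3, A2, moving down a 3rd each time.
So cell 4 is F#2 G2 C3 D3 E3.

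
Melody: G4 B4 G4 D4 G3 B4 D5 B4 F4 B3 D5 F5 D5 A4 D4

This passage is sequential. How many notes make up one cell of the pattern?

5

Try groups of 5 (3 cells in 15 notes):
G4 B4 G4 D4 G3 | B4 D5 B4 F4 B3 | D5 F5 D5 A4 D4
Every group is a transposition up a 3rd of the one before; no shorter unit works.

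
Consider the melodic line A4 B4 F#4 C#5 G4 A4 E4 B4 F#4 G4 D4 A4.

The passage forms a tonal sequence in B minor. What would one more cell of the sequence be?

E4 F#4 C#4 G4

Taking 4-note groups, the heads are A4, G4, F#4: the pattern moves down a 2nd.
So cell 4 is E4 F#4 C#4 G4.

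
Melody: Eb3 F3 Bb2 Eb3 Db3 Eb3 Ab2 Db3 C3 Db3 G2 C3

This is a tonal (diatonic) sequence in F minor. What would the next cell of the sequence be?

Bb2 C3 F2 Bb2

The 4-note cells begin on Eb3, Db3, C3 — each down a 2nd from the last.
From Bb2 the diatonic shape gives Bb2 C3 F2 Bb2.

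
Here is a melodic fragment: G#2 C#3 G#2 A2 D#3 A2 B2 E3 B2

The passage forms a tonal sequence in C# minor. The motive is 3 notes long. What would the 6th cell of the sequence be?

Taking 3-note groups, the heads are G#2, A2, B2: the pattern moves up a 2nd.
Extending up a 2nd: C#3 → D#3 → E3.
From E3 the diatonic shape gives E3 A3 E3.

E3 A3 E3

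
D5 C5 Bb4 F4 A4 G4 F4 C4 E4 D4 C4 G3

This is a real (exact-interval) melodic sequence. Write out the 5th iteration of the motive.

F#3 E3 D3 A2

With a 4-note motive the entries are D5, A4, E4, each down a 4th from the previous.
Carrying on: B3 → F#3.
So cell 5 is F#3 E3 D3 A2.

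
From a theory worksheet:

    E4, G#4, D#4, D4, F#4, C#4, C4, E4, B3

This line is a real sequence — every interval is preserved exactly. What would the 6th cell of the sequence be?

Gb3 Bb3 F3

With a 3-note motive the entries are E4, D4, C4, each down a 2nd from the previous.
Carrying on: Bb3 → Ab3 → Gb3.
So cell 6 is Gb3 Bb3 F3.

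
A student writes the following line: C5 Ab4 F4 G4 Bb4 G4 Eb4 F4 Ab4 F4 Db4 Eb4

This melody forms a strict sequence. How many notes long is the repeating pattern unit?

4

Try groups of 4 (3 cells in 12 notes):
C5 Ab4 F4 G4 | Bb4 G4 Eb4 F4 | Ab4 F4 Db4 Eb4
Each cell is the previous one down a 2nd — so the unit is 4 notes.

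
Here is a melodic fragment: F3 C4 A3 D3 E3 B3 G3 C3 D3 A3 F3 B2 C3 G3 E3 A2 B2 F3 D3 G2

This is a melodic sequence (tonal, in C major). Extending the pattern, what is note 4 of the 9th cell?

C2

Grouping in 4s, the 4th note of each cell is D3, C3, B2, A2, G2.
Extending down a 2nd: F2 → E2 → D2 → C2.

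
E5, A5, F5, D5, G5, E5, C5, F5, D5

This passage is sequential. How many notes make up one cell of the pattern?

3

Try groups of 3 (3 cells in 9 notes):
E5 A5 F5 | D5 G5 E5 | C5 F5 D5
That's a consistent down a 2nd shift per cell, and no other grouping gives one.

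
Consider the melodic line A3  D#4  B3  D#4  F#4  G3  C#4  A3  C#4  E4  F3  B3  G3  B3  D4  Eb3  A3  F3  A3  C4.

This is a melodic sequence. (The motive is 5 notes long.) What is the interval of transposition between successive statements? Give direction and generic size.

With a 5-note motive the entries are A3, G3, F3, Eb3, each down a 2nd from the previous.
A3 to G3 is down a 2nd.

down a 2nd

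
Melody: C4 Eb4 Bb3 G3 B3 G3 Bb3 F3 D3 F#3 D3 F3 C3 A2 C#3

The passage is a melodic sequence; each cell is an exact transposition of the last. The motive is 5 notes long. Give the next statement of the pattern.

Unit = 5 notes; the statements start on C4, G3, D3, moving down a 4th each time.
From A2 the exact shape gives A2 C3 G2 E2 G#2.

A2 C3 G2 E2 G#2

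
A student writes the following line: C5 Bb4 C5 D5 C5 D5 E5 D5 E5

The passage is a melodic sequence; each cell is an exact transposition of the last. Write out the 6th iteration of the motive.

The 3-note cells begin on C5, D5, E5 — each up a 2nd from the last.
Extending up a 2nd: F#5 → G#5 → A#5.
Statement 6 starts on A#5 and keeps the same exact contour: A#5 G#5 A#5.

A#5 G#5 A#5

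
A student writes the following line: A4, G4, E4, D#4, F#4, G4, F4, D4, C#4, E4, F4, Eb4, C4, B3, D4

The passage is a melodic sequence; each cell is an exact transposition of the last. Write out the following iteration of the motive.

Eb4 Db4 Bb3 A3 C4

With a 5-note motive the entries are A4, G4, F4, each down a 2nd from the previous.
From Eb4 the exact shape gives Eb4 Db4 Bb3 A3 C4.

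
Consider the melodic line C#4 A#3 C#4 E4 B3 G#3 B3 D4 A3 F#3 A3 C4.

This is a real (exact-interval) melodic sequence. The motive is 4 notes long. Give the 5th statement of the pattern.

F3 D3 F3 Ab3

The 4-note cells begin on C#4, B3, A3 — each down a 2nd from the last.
Carrying on: G3 → F3.
Statement 5 starts on F3 and keeps the same exact contour: F3 D3 F3 Ab3.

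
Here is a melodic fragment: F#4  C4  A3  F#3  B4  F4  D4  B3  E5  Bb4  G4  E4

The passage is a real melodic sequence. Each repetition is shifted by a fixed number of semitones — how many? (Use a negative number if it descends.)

The 4-note cells begin on F#4, B4, E5 — each up a 4th from the last.
F#4→B4 is 71 − 66 = 5 semitones.

5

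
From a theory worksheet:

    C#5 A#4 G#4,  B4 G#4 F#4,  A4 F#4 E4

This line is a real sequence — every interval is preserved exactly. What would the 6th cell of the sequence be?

The 3-note cells begin on C#5, B4, A4 — each down a 2nd from the last.
Extending down a 2nd: G4 → F4 → Eb4.
From Eb4 the exact shape gives Eb4 C4 Bb3.

Eb4 C4 Bb3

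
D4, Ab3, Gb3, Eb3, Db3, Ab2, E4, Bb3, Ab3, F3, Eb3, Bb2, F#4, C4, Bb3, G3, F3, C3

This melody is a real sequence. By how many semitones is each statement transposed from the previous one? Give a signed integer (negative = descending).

2

The 6-note cells begin on D4, E4, F#4 — each up a 2nd from the last.
D4→E4 is 64 − 62 = 2 semitones.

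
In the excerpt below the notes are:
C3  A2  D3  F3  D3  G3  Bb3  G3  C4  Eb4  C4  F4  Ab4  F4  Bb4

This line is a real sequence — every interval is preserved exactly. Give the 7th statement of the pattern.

Gb5 Eb5 Ab5

Taking 3-note groups, the heads are C3, F3, Bb3, Eb4, Ab4: the pattern moves up a 4th.
Continuing the starts: Db5 → Gb5.
From Gb5 the exact shape gives Gb5 Eb5 Ab5.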